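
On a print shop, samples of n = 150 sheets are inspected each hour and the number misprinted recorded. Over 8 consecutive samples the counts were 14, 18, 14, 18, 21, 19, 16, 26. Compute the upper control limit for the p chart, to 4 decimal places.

0.2017

p̄ = Σdᵢ / (k·n) = 146 / (8 × 150) = 0.12167
UCL = p̄ + 3·√(p̄(1−p̄)/n) = 0.12167 + 3 × √(0.12167×0.87833/150) = 0.12167 + 3 × 0.02669 = 0.20174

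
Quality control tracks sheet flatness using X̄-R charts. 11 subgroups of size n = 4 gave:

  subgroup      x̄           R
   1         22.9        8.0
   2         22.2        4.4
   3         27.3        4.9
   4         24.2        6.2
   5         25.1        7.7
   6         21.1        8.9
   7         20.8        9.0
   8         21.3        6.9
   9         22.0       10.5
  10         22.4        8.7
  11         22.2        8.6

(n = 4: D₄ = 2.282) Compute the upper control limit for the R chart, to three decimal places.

R̄ = (8.0 + 4.4 + 4.9 + 6.2 + 7.7 + 8.9 + 9.0 + 6.9 + 10.5 + 8.7 + 8.6) / 11 = 83.8000 / 11 = 7.6182
UCL_R = D₄·R̄ = 2.282 × 7.6182 = 17.3847

17.385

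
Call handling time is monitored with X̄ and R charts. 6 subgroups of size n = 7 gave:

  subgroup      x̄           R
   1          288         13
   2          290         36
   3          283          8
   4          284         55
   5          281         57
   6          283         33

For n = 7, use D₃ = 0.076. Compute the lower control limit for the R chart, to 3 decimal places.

2.559

R̄ = (13 + 36 + 8 + 55 + 57 + 33) / 6 = 202.0000 / 6 = 33.6667
LCL_R = D₃·R̄ = 0.076 × 33.6667 = 2.5587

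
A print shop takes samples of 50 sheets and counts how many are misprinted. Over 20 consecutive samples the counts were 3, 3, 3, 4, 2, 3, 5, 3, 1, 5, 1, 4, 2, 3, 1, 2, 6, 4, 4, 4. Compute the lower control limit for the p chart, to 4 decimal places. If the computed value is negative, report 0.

0.0000

p̄ = Σdᵢ / (k·n) = 63 / (20 × 50) = 0.06300
LCL = p̄ − 3·√(p̄(1−p̄)/n) = 0.06300 − 3 × 0.03436 = -0.04008 → 0 (negative, so LCL = 0)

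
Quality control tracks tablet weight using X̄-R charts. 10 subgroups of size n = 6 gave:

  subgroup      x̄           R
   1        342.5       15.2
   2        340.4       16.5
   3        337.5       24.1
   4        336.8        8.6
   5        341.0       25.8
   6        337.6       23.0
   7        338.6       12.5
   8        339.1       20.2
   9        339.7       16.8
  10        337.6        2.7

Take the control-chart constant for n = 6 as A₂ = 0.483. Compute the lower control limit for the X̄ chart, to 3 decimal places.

331.091

X̄̄ = (342.5 + 340.4 + 337.5 + 336.8 + 341.0 + 337.6 + 338.6 + 339.1 + 339.7 + 337.6) / 10 = 3390.8000 / 10 = 339.0800
R̄ = (15.2 + 16.5 + 24.1 + 8.6 + 25.8 + 23.0 + 12.5 + 20.2 + 16.8 + 2.7) / 10 = 165.4000 / 10 = 16.5400
LCL = X̄̄ − A₂·R̄ = 339.0800 − 0.483 × 16.5400 = 331.0912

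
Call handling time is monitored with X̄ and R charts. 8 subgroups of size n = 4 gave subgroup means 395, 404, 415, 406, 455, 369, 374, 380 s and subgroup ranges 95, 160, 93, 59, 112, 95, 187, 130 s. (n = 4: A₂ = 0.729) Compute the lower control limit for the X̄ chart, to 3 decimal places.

X̄̄ = (395 + 404 + 415 + 406 + 455 + 369 + 374 + 380) / 8 = 3198.0000 / 8 = 399.7500
R̄ = (95 + 160 + 93 + 59 + 112 + 95 + 187 + 130) / 8 = 931.0000 / 8 = 116.3750
LCL = X̄̄ − A₂·R̄ = 399.7500 − 0.729 × 116.3750 = 314.9126

314.913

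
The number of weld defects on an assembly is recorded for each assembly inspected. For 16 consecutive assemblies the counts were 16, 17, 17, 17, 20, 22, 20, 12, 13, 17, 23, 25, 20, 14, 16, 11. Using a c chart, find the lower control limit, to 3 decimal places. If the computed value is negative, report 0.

c̄ = (16 + 17 + 17 + 17 + 20 + 22 + 20 + 12 + 13 + 17 + 23 + 25 + 20 + 14 + 16 + 11) / 16 = 280 / 16 = 17.5000
LCL = c̄ − 3√c̄ = 17.5000 − 3 × 4.1833 = 4.9501

4.950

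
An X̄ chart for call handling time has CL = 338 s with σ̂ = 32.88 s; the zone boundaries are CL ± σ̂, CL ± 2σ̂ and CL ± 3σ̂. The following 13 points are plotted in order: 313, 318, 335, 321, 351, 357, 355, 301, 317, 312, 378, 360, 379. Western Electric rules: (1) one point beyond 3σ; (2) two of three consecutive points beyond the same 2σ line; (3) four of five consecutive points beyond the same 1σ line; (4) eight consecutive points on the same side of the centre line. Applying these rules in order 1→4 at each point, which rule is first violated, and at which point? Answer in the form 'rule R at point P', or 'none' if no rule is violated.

none

Zone of each point (C = within 1σ̂, B = 1σ̂–2σ̂, A = 2σ̂–3σ̂, * = beyond 3σ̂; sign = side of CL): 1:-C, 2:-C, 3:-C, 4:-C, 5:+C, 6:+C, 7:+C, 8:-B, 9:-C, 10:-C, 11:+B, 12:+C, 13:+B
No rule fires across all 13 points.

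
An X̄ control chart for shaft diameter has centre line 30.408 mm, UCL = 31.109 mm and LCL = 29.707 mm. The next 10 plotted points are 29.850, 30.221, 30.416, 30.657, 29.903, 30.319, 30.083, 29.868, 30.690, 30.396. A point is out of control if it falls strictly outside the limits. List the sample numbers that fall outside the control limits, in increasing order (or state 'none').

none

All 10 points lie within [29.707, 31.109].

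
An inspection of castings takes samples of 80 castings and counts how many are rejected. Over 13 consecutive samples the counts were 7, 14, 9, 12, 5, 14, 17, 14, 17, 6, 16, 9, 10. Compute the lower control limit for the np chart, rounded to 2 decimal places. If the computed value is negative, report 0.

2.11

p̄ = Σdᵢ / (k·n) = 150 / (13 × 80) = 0.14423
LCL = np̄ − 3·√(np̄(1−p̄)) = 11.5385 − 3 × 3.1423 = 2.1115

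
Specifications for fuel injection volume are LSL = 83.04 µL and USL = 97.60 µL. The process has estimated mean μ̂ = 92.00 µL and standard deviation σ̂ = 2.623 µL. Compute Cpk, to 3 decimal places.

Cpu = (USL − μ̂) / (3σ̂) = (97.60 − 92.00) / (3 × 2.623) = 0.7117; Cpl = (μ̂ − LSL) / (3σ̂) = (92.00 − 83.04) / (3 × 2.623) = 1.1386; Cpk = min(Cpu, Cpl) = 0.7117

0.712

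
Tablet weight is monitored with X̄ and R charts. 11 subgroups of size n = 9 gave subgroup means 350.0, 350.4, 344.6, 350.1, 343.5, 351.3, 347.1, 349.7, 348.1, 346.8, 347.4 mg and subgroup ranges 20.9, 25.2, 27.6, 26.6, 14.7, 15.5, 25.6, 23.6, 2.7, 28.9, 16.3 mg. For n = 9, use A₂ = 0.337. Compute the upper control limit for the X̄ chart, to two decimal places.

X̄̄ = (350.0 + 350.4 + 344.6 + 350.1 + 343.5 + 351.3 + 347.1 + 349.7 + 348.1 + 346.8 + 347.4) / 11 = 3829.0000 / 11 = 348.0909
R̄ = (20.9 + 25.2 + 27.6 + 26.6 + 14.7 + 15.5 + 25.6 + 23.6 + 2.7 + 28.9 + 16.3) / 11 = 227.6000 / 11 = 20.6909
UCL = X̄̄ + A₂·R̄ = 348.0909 + 0.337 × 20.6909 = 355.0637

355.06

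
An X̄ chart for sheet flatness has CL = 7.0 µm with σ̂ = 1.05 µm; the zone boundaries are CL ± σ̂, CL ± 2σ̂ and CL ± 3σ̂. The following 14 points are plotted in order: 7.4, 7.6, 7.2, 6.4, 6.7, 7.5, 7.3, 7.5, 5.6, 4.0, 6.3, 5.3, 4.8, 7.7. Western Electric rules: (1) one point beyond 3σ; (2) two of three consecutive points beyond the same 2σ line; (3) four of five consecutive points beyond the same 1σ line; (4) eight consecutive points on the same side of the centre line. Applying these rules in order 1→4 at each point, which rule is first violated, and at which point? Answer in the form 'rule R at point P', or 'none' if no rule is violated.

Zone of each point (C = within 1σ̂, B = 1σ̂–2σ̂, A = 2σ̂–3σ̂, * = beyond 3σ̂; sign = side of CL): 1:+C, 2:+C, 3:+C, 4:-C, 5:-C, 6:+C, 7:+C, 8:+C, 9:-B, 10:-A, 11:-C, 12:-B, 13:-A, 14:+C
Rule 3 (four of five consecutive points beyond the same 1σ limit) is satisfied at point 13.

rule 3 at point 13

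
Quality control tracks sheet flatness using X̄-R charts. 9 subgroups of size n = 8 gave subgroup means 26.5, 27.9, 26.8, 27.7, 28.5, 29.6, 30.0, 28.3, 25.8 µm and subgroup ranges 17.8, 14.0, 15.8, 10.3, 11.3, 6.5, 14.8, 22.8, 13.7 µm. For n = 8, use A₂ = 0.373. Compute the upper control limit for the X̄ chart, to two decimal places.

33.16

X̄̄ = (26.5 + 27.9 + 26.8 + 27.7 + 28.5 + 29.6 + 30.0 + 28.3 + 25.8) / 9 = 251.1000 / 9 = 27.9000
R̄ = (17.8 + 14.0 + 15.8 + 10.3 + 11.3 + 6.5 + 14.8 + 22.8 + 13.7) / 9 = 127.0000 / 9 = 14.1111
UCL = X̄̄ + A₂·R̄ = 27.9000 + 0.373 × 14.1111 = 33.1634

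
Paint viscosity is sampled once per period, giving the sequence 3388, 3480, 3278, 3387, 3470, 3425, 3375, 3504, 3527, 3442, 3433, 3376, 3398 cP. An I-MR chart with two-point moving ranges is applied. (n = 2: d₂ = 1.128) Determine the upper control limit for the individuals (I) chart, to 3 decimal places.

X̄ = (3388 + 3480 + 3278 + 3387 + 3470 + 3425 + 3375 + 3504 + 3527 + 3442 + 3433 + 3376 + 3398) / 13 = 3421.7692
Moving ranges: 92, 202, 109, 83, 45, 50, 129, 23, 85, 9, 57, 22; M̄R̄ = 906.0000 / 12 = 75.5000
UCL = X̄ + 3·M̄R̄/d₂ = 3421.7692 + 3 × 75.5000 / 1.128 = 3622.5671

3622.567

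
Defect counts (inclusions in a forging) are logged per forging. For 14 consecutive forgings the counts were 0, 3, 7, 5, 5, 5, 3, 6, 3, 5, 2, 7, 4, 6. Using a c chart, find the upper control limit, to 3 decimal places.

10.619

c̄ = (0 + 3 + 7 + 5 + 5 + 5 + 3 + 6 + 3 + 5 + 2 + 7 + 4 + 6) / 14 = 61 / 14 = 4.3571
UCL = c̄ + 3√c̄ = 4.3571 + 3 × √4.3571 = 4.3571 + 3 × 2.0874 = 10.6193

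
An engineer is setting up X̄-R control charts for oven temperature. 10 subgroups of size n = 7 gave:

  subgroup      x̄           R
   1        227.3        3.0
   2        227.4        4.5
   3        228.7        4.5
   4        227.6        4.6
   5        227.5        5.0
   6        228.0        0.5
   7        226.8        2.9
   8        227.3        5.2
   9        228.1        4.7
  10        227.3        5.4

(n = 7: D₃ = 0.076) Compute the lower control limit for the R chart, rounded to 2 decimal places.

0.31

R̄ = (3.0 + 4.5 + 4.5 + 4.6 + 5.0 + 0.5 + 2.9 + 5.2 + 4.7 + 5.4) / 10 = 40.3000 / 10 = 4.0300
LCL_R = D₃·R̄ = 0.076 × 4.0300 = 0.3063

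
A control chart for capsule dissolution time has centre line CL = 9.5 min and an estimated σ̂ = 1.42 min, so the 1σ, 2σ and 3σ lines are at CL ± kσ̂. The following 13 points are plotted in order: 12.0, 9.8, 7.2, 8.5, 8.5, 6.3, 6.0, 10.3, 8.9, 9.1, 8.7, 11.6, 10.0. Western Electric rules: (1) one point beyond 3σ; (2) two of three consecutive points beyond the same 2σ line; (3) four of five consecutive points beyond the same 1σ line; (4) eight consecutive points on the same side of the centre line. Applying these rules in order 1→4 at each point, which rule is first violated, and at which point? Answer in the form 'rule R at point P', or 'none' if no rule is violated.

Zone of each point (C = within 1σ̂, B = 1σ̂–2σ̂, A = 2σ̂–3σ̂, * = beyond 3σ̂; sign = side of CL): 1:+B, 2:+C, 3:-B, 4:-C, 5:-C, 6:-A, 7:-A, 8:+C, 9:-C, 10:-C, 11:-C, 12:+B, 13:+C
Rule 2 (two of three consecutive points beyond the same 2σ limit) is satisfied at point 7.

rule 2 at point 7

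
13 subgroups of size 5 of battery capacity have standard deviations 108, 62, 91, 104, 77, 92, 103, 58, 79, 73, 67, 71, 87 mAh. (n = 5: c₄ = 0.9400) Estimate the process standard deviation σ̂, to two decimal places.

s̄ = (108 + 62 + 91 + 104 + 77 + 92 + 103 + 58 + 79 + 73 + 67 + 71 + 87) / 13 = 82.4615
σ̂ = s̄ / c₄ = 82.4615 / 0.9400 = 87.7250

87.73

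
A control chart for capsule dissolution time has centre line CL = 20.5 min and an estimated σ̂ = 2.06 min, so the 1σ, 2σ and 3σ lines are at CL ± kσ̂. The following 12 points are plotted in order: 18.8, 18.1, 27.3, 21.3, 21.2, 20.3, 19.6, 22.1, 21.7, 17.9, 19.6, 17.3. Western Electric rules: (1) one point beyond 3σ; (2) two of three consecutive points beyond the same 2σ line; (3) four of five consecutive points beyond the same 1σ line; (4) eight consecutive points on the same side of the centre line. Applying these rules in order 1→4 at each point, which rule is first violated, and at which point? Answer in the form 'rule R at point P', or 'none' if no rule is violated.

rule 1 at point 3

Zone of each point (C = within 1σ̂, B = 1σ̂–2σ̂, A = 2σ̂–3σ̂, * = beyond 3σ̂; sign = side of CL): 1:-C, 2:-B, 3:+*, 4:+C, 5:+C, 6:-C, 7:-C, 8:+C, 9:+C, 10:-B, 11:-C, 12:-B
Rule 1 (one point beyond the 3σ limits) is satisfied at point 3.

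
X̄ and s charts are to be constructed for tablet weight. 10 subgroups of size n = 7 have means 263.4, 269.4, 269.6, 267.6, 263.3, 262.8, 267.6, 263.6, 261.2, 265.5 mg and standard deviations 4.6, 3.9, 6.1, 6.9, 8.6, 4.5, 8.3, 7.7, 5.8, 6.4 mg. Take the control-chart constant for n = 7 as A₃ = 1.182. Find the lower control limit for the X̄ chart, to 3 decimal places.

X̄̄ = (263.4 + 269.4 + 269.6 + 267.6 + 263.3 + 262.8 + 267.6 + 263.6 + 261.2 + 265.5) / 10 = 265.4000
s̄ = (4.6 + 3.9 + 6.1 + 6.9 + 8.6 + 4.5 + 8.3 + 7.7 + 5.8 + 6.4) / 10 = 6.2800
LCL = X̄̄ − A₃·s̄ = 265.4000 − 1.182 × 6.2800 = 257.9770

257.977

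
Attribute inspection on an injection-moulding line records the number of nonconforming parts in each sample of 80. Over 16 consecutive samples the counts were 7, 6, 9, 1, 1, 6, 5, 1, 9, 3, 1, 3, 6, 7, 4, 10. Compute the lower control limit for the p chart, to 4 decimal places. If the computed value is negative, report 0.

0.0000

p̄ = Σdᵢ / (k·n) = 79 / (16 × 80) = 0.06172
LCL = p̄ − 3·√(p̄(1−p̄)/n) = 0.06172 − 3 × 0.02690 = -0.01900 → 0 (negative, so LCL = 0)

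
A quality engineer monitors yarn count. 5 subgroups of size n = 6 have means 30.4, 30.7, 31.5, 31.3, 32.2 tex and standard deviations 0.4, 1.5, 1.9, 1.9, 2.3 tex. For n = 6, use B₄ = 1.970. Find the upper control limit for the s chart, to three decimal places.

3.152

s̄ = (0.4 + 1.5 + 1.9 + 1.9 + 2.3) / 5 = 1.6000
UCL_s = B₄·s̄ = 1.970 × 1.6000 = 3.1520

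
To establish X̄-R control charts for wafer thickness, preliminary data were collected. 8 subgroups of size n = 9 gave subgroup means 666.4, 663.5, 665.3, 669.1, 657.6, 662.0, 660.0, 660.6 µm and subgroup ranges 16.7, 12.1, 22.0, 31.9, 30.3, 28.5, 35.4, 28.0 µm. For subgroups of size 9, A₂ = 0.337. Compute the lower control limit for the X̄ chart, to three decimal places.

654.431

X̄̄ = (666.4 + 663.5 + 665.3 + 669.1 + 657.6 + 662.0 + 660.0 + 660.6) / 8 = 5304.5000 / 8 = 663.0625
R̄ = (16.7 + 12.1 + 22.0 + 31.9 + 30.3 + 28.5 + 35.4 + 28.0) / 8 = 204.9000 / 8 = 25.6125
LCL = X̄̄ − A₂·R̄ = 663.0625 − 0.337 × 25.6125 = 654.4311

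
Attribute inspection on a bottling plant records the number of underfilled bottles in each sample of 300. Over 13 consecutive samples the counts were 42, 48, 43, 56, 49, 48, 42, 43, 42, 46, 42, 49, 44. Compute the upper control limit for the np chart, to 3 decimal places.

p̄ = Σdᵢ / (k·n) = 594 / (13 × 300) = 0.15231
UCL = np̄ + 3·√(np̄(1−p̄)) = 45.6923 + 3 × √(45.6923×0.84769) = 45.6923 + 3 × 6.2236 = 64.3631

64.363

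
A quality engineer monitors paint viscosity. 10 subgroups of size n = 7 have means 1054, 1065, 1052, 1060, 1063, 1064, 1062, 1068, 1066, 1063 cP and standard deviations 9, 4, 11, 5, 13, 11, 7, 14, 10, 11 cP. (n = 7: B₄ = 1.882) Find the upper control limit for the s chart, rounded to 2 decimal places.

s̄ = (9 + 4 + 11 + 5 + 13 + 11 + 7 + 14 + 10 + 11) / 10 = 9.5000
UCL_s = B₄·s̄ = 1.882 × 9.5000 = 17.8790

17.88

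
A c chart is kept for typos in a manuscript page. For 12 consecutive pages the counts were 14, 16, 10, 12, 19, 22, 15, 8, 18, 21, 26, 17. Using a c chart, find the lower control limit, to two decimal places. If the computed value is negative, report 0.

c̄ = (14 + 16 + 10 + 12 + 19 + 22 + 15 + 8 + 18 + 21 + 26 + 17) / 12 = 198 / 12 = 16.5000
LCL = c̄ − 3√c̄ = 16.5000 − 3 × 4.0620 = 4.3139

4.31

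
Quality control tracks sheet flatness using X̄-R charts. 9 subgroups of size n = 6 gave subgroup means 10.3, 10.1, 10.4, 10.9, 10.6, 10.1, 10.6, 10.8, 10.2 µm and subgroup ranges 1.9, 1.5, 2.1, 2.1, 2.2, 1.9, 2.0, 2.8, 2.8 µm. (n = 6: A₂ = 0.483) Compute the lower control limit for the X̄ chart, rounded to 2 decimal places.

X̄̄ = (10.3 + 10.1 + 10.4 + 10.9 + 10.6 + 10.1 + 10.6 + 10.8 + 10.2) / 9 = 94.0000 / 9 = 10.4444
R̄ = (1.9 + 1.5 + 2.1 + 2.1 + 2.2 + 1.9 + 2.0 + 2.8 + 2.8) / 9 = 19.3000 / 9 = 2.1444
LCL = X̄̄ − A₂·R̄ = 10.4444 − 0.483 × 2.1444 = 9.4087

9.41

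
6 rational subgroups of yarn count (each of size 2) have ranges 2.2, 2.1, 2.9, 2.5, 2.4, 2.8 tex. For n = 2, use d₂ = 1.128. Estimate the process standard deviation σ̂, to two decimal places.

2.20

R̄ = (2.2 + 2.1 + 2.9 + 2.5 + 2.4 + 2.8) / 6 = 2.4833
σ̂ = R̄ / d₂ = 2.4833 / 1.128 = 2.2015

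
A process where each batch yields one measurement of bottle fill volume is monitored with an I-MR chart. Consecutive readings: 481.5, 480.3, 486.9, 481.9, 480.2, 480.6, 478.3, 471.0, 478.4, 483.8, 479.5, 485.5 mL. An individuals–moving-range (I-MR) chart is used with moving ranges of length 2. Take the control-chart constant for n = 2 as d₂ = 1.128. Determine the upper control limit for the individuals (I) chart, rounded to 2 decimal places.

X̄ = (481.5 + 480.3 + 486.9 + 481.9 + 480.2 + 480.6 + 478.3 + 471.0 + 478.4 + 483.8 + 479.5 + 485.5) / 12 = 480.6583
Moving ranges: 1.2, 6.6, 5.0, 1.7, 0.4, 2.3, 7.3, 7.4, 5.4, 4.3, 6.0; M̄R̄ = 47.6000 / 11 = 4.3273
UCL = X̄ + 3·M̄R̄/d₂ = 480.6583 + 3 × 4.3273 / 1.128 = 492.1670

492.17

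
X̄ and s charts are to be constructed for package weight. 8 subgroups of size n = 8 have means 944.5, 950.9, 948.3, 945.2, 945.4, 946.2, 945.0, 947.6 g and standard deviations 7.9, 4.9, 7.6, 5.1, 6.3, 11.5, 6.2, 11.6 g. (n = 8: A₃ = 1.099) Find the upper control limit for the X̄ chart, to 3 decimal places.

X̄̄ = (944.5 + 950.9 + 948.3 + 945.2 + 945.4 + 946.2 + 945.0 + 947.6) / 8 = 946.6375
s̄ = (7.9 + 4.9 + 7.6 + 5.1 + 6.3 + 11.5 + 6.2 + 11.6) / 8 = 7.6375
UCL = X̄̄ + A₃·s̄ = 946.6375 + 1.099 × 7.6375 = 955.0311

955.031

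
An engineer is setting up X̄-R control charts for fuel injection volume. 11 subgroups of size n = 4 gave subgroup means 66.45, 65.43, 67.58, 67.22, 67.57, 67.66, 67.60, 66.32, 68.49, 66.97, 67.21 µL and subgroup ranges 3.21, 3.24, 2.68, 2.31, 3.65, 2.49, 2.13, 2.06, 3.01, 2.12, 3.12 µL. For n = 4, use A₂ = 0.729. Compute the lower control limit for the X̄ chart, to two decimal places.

65.15

X̄̄ = (66.45 + 65.43 + 67.58 + 67.22 + 67.57 + 67.66 + 67.60 + 66.32 + 68.49 + 66.97 + 67.21) / 11 = 738.5000 / 11 = 67.1364
R̄ = (3.21 + 3.24 + 2.68 + 2.31 + 3.65 + 2.49 + 2.13 + 2.06 + 3.01 + 2.12 + 3.12) / 11 = 30.0200 / 11 = 2.7291
LCL = X̄̄ − A₂·R̄ = 67.1364 − 0.729 × 2.7291 = 65.1469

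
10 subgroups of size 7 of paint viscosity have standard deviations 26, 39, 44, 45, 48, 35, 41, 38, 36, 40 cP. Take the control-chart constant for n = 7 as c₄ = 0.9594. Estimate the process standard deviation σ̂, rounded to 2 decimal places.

s̄ = (26 + 39 + 44 + 45 + 48 + 35 + 41 + 38 + 36 + 40) / 10 = 39.2000
σ̂ = s̄ / c₄ = 39.2000 / 0.9594 = 40.8589

40.86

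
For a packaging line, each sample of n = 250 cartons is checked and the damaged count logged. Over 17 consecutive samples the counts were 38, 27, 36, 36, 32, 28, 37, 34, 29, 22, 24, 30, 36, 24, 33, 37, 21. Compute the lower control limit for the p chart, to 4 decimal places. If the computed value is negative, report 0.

0.0609

p̄ = Σdᵢ / (k·n) = 524 / (17 × 250) = 0.12329
LCL = p̄ − 3·√(p̄(1−p̄)/n) = 0.12329 − 3 × 0.02079 = 0.06091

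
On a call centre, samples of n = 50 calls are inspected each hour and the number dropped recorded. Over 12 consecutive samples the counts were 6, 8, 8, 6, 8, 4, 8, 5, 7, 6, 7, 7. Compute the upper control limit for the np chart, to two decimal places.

13.88

p̄ = Σdᵢ / (k·n) = 80 / (12 × 50) = 0.13333
UCL = np̄ + 3·√(np̄(1−p̄)) = 6.6667 + 3 × √(6.6667×0.86667) = 6.6667 + 3 × 2.4037 = 13.8778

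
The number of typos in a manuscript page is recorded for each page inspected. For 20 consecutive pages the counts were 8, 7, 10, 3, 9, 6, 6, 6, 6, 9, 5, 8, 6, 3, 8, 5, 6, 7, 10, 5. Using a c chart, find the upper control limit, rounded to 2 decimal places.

14.39

c̄ = (8 + 7 + 10 + 3 + 9 + 6 + 6 + 6 + 6 + 9 + 5 + 8 + 6 + 3 + 8 + 5 + 6 + 7 + 10 + 5) / 20 = 133 / 20 = 6.6500
UCL = c̄ + 3√c̄ = 6.6500 + 3 × √6.6500 = 6.6500 + 3 × 2.5788 = 14.3863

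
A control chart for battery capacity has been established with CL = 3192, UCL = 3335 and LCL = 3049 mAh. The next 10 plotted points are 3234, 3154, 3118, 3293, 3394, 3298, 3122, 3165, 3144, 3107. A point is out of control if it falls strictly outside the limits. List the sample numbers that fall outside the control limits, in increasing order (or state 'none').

Compare each point to [3049, 3335]: sample 5 = 3394 > UCL.

5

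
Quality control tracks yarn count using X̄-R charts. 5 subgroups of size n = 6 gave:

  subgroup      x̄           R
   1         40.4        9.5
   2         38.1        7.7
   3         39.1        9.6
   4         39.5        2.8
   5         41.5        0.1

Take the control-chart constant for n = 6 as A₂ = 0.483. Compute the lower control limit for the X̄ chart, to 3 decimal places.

X̄̄ = (40.4 + 38.1 + 39.1 + 39.5 + 41.5) / 5 = 198.6000 / 5 = 39.7200
R̄ = (9.5 + 7.7 + 9.6 + 2.8 + 0.1) / 5 = 29.7000 / 5 = 5.9400
LCL = X̄̄ − A₂·R̄ = 39.7200 − 0.483 × 5.9400 = 36.8510

36.851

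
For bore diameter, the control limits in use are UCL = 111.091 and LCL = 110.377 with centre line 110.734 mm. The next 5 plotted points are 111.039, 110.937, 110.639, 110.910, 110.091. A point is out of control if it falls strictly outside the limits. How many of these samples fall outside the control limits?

1

Compare each point to [110.377, 111.091]: sample 5 = 110.091 < LCL.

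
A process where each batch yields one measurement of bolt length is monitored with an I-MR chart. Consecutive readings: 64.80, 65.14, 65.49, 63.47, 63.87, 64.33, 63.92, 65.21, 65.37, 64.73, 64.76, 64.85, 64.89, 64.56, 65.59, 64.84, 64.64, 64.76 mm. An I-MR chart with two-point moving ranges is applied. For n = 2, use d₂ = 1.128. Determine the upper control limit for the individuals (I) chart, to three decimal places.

X̄ = (64.80 + 65.14 + 65.49 + 63.47 + 63.87 + 64.33 + 63.92 + 65.21 + 65.37 + 64.73 + 64.76 + 64.85 + 64.89 + 64.56 + 65.59 + 64.84 + 64.64 + 64.76) / 18 = 64.7344
Moving ranges: 0.34, 0.35, 2.02, 0.40, 0.46, 0.41, 1.29, 0.16, 0.64, 0.03, 0.09, 0.04, 0.33, 1.03, 0.75, 0.20, 0.12; M̄R̄ = 8.6600 / 17 = 0.5094
UCL = X̄ + 3·M̄R̄/d₂ = 64.7344 + 3 × 0.5094 / 1.128 = 66.0893

66.089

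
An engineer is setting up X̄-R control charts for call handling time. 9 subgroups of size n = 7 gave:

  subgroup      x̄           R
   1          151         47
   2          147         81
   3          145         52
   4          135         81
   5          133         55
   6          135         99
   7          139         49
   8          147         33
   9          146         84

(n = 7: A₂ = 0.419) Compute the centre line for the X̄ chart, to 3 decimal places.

142.000

X̄̄ = (151 + 147 + 145 + 135 + 133 + 135 + 139 + 147 + 146) / 9 = 1278.0000 / 9 = 142.0000
CL = X̄̄ = 142.0000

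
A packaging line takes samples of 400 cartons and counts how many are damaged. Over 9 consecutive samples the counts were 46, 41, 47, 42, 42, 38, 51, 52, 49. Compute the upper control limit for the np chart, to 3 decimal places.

64.353

p̄ = Σdᵢ / (k·n) = 408 / (9 × 400) = 0.11333
UCL = np̄ + 3·√(np̄(1−p̄)) = 45.3333 + 3 × √(45.3333×0.88667) = 45.3333 + 3 × 6.3400 = 64.3533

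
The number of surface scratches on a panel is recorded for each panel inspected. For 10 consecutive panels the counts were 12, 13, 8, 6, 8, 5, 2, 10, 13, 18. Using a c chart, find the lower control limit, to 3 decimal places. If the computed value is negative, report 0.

c̄ = (12 + 13 + 8 + 6 + 8 + 5 + 2 + 10 + 13 + 18) / 10 = 95 / 10 = 9.5000
LCL = c̄ − 3√c̄ = 9.5000 − 3 × 3.0822 = 0.2534

0.253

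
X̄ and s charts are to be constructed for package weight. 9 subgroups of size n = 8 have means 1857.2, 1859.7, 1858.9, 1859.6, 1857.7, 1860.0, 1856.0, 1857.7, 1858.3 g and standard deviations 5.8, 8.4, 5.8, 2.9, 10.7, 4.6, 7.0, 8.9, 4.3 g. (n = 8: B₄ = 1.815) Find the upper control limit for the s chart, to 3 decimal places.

s̄ = (5.8 + 8.4 + 5.8 + 2.9 + 10.7 + 4.6 + 7.0 + 8.9 + 4.3) / 9 = 6.4889
UCL_s = B₄·s̄ = 1.815 × 6.4889 = 11.7773

11.777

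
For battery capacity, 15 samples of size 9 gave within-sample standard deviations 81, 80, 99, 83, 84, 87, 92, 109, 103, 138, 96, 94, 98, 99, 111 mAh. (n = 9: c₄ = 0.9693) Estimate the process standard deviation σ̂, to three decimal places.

s̄ = (81 + 80 + 99 + 83 + 84 + 87 + 92 + 109 + 103 + 138 + 96 + 94 + 98 + 99 + 111) / 15 = 96.9333
σ̂ = s̄ / c₄ = 96.9333 / 0.9693 = 100.0034

100.003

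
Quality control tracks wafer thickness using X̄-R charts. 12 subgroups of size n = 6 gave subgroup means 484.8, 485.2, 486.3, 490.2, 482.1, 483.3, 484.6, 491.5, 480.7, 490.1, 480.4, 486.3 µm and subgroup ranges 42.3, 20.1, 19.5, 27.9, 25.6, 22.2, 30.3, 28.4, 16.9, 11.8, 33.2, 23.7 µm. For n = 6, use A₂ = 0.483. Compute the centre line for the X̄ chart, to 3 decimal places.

X̄̄ = (484.8 + 485.2 + 486.3 + 490.2 + 482.1 + 483.3 + 484.6 + 491.5 + 480.7 + 490.1 + 480.4 + 486.3) / 12 = 5825.5000 / 12 = 485.4583
CL = X̄̄ = 485.4583

485.458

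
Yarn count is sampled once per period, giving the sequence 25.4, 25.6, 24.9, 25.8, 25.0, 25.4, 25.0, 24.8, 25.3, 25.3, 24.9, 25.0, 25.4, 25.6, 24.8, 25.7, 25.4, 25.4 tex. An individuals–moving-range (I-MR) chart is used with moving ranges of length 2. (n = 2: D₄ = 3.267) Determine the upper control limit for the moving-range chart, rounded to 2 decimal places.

Moving ranges: 0.2, 0.7, 0.9, 0.8, 0.4, 0.4, 0.2, 0.5, 0.0, 0.4, 0.1, 0.4, 0.2, 0.8, 0.9, 0.3, 0.0; M̄R̄ = 7.2000 / 17 = 0.4235
UCL_MR = D₄·M̄R̄ = 3.267 × 0.4235 = 1.3837

1.38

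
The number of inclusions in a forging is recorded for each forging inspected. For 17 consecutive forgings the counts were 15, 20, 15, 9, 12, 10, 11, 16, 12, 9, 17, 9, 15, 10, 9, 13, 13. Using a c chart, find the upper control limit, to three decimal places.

c̄ = (15 + 20 + 15 + 9 + 12 + 10 + 11 + 16 + 12 + 9 + 17 + 9 + 15 + 10 + 9 + 13 + 13) / 17 = 215 / 17 = 12.6471
UCL = c̄ + 3√c̄ = 12.6471 + 3 × √12.6471 = 12.6471 + 3 × 3.5563 = 23.3159

23.316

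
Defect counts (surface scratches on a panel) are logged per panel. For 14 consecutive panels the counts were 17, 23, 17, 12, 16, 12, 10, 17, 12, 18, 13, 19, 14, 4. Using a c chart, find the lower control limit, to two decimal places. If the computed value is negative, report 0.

3.12

c̄ = (17 + 23 + 17 + 12 + 16 + 12 + 10 + 17 + 12 + 18 + 13 + 19 + 14 + 4) / 14 = 204 / 14 = 14.5714
LCL = c̄ − 3√c̄ = 14.5714 − 3 × 3.8173 = 3.1197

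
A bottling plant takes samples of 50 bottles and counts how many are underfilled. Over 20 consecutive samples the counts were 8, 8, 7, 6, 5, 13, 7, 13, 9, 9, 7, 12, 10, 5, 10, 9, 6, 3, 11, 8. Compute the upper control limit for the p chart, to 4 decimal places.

0.3239

p̄ = Σdᵢ / (k·n) = 166 / (20 × 50) = 0.16600
UCL = p̄ + 3·√(p̄(1−p̄)/n) = 0.16600 + 3 × √(0.16600×0.83400/50) = 0.16600 + 3 × 0.05262 = 0.32386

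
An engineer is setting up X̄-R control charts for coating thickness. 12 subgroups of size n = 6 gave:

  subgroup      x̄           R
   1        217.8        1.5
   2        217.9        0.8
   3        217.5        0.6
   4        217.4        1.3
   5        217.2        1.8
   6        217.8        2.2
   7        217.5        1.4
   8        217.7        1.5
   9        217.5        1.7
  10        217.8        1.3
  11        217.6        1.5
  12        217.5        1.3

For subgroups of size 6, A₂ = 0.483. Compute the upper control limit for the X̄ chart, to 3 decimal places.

X̄̄ = (217.8 + 217.9 + 217.5 + 217.4 + 217.2 + 217.8 + 217.5 + 217.7 + 217.5 + 217.8 + 217.6 + 217.5) / 12 = 2611.2000 / 12 = 217.6000
R̄ = (1.5 + 0.8 + 0.6 + 1.3 + 1.8 + 2.2 + 1.4 + 1.5 + 1.7 + 1.3 + 1.5 + 1.3) / 12 = 16.9000 / 12 = 1.4083
UCL = X̄̄ + A₂·R̄ = 217.6000 + 0.483 × 1.4083 = 218.2802

218.280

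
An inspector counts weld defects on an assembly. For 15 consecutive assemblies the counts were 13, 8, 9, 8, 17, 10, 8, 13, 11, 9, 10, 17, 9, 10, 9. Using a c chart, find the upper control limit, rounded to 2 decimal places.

20.56

c̄ = (13 + 8 + 9 + 8 + 17 + 10 + 8 + 13 + 11 + 9 + 10 + 17 + 9 + 10 + 9) / 15 = 161 / 15 = 10.7333
UCL = c̄ + 3√c̄ = 10.7333 + 3 × √10.7333 = 10.7333 + 3 × 3.2762 = 20.5619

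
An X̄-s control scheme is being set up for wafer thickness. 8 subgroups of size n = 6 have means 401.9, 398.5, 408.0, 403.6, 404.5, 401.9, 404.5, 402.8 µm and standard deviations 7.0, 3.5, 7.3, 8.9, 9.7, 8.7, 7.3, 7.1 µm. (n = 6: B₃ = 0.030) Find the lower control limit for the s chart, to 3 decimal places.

0.223

s̄ = (7.0 + 3.5 + 7.3 + 8.9 + 9.7 + 8.7 + 7.3 + 7.1) / 8 = 7.4375
LCL_s = B₃·s̄ = 0.030 × 7.4375 = 0.2231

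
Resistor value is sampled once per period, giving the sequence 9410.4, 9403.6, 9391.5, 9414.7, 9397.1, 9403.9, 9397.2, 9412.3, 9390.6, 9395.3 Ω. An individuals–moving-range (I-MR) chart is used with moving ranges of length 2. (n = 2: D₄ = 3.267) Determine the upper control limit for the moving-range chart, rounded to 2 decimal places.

Moving ranges: 6.8, 12.1, 23.2, 17.6, 6.8, 6.7, 15.1, 21.7, 4.7; M̄R̄ = 114.7000 / 9 = 12.7444
UCL_MR = D₄·M̄R̄ = 3.267 × 12.7444 = 41.6361

41.64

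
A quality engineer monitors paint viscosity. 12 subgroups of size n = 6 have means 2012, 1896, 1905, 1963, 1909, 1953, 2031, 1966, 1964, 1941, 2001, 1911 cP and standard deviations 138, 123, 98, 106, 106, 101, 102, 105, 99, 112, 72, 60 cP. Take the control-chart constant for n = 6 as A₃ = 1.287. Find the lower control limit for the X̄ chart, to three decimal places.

X̄̄ = (2012 + 1896 + 1905 + 1963 + 1909 + 1953 + 2031 + 1966 + 1964 + 1941 + 2001 + 1911) / 12 = 1954.3333
s̄ = (138 + 123 + 98 + 106 + 106 + 101 + 102 + 105 + 99 + 112 + 72 + 60) / 12 = 101.8333
LCL = X̄̄ − A₃·s̄ = 1954.3333 − 1.287 × 101.8333 = 1823.2738

1823.274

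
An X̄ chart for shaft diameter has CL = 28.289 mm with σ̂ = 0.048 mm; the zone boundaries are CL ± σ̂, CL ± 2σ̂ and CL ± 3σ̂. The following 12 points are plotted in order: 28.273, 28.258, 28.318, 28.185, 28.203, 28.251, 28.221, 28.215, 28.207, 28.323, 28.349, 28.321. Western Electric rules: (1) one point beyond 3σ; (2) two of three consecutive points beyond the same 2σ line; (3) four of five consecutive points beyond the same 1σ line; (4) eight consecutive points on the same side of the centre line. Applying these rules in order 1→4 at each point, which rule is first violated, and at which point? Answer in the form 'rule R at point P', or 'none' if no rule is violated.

Zone of each point (C = within 1σ̂, B = 1σ̂–2σ̂, A = 2σ̂–3σ̂, * = beyond 3σ̂; sign = side of CL): 1:-C, 2:-C, 3:+C, 4:-A, 5:-B, 6:-C, 7:-B, 8:-B, 9:-B, 10:+C, 11:+B, 12:+C
Rule 3 (four of five consecutive points beyond the same 1σ limit) is satisfied at point 8.

rule 3 at point 8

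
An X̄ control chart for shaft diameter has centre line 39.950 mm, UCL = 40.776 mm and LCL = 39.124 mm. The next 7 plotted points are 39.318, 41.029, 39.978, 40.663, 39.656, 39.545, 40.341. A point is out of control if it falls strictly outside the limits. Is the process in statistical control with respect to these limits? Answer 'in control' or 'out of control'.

out of control

Compare each point to [39.124, 40.776]: sample 2 = 41.029 > UCL.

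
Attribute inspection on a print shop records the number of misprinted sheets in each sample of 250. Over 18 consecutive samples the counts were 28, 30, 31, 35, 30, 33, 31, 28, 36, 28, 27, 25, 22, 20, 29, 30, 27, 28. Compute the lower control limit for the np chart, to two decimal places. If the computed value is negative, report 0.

13.64

p̄ = Σdᵢ / (k·n) = 518 / (18 × 250) = 0.11511
LCL = np̄ − 3·√(np̄(1−p̄)) = 28.7778 − 3 × 5.0463 = 13.6389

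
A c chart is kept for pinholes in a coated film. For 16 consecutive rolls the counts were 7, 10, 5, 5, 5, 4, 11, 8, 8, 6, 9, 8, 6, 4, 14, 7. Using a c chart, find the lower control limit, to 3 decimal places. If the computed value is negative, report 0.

0.000

c̄ = (7 + 10 + 5 + 5 + 5 + 4 + 11 + 8 + 8 + 6 + 9 + 8 + 6 + 4 + 14 + 7) / 16 = 117 / 16 = 7.3125
LCL = c̄ − 3√c̄ = 7.3125 − 3 × 2.7042 = -0.8000 → 0 (cannot be negative)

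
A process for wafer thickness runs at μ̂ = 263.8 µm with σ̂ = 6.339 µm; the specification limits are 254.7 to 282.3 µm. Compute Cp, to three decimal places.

0.726

Cp = (USL − LSL) / (6σ̂) = (282.3 − 254.7) / (6 × 6.339) = 27.6000 / 38.0340 = 0.7257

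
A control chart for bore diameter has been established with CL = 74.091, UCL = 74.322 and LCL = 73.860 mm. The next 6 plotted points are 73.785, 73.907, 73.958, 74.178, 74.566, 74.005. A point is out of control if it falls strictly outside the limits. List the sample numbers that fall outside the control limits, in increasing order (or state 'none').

1, 5

Compare each point to [73.860, 74.322]: sample 1 = 73.785 < LCL; sample 5 = 74.566 > UCL.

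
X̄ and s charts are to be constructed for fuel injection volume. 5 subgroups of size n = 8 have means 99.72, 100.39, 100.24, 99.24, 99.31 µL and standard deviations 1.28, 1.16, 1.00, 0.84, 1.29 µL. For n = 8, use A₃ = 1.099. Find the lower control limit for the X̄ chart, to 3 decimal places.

X̄̄ = (99.72 + 100.39 + 100.24 + 99.24 + 99.31) / 5 = 99.7800
s̄ = (1.28 + 1.16 + 1.00 + 0.84 + 1.29) / 5 = 1.1140
LCL = X̄̄ − A₃·s̄ = 99.7800 − 1.099 × 1.1140 = 98.5557

98.556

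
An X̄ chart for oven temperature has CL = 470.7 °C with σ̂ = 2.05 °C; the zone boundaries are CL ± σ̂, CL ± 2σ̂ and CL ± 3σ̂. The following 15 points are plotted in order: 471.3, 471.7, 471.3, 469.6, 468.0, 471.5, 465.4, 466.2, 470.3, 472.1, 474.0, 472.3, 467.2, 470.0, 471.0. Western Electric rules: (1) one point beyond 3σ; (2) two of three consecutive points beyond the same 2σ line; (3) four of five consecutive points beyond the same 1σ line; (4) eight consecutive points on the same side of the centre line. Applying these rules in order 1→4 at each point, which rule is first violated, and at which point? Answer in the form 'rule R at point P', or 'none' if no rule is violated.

Zone of each point (C = within 1σ̂, B = 1σ̂–2σ̂, A = 2σ̂–3σ̂, * = beyond 3σ̂; sign = side of CL): 1:+C, 2:+C, 3:+C, 4:-C, 5:-B, 6:+C, 7:-A, 8:-A, 9:-C, 10:+C, 11:+B, 12:+C, 13:-B, 14:-C, 15:+C
Rule 2 (two of three consecutive points beyond the same 2σ limit) is satisfied at point 8.

rule 2 at point 8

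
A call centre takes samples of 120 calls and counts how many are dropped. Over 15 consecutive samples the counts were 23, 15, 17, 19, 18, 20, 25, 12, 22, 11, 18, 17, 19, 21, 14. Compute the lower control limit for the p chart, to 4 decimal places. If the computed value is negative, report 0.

p̄ = Σdᵢ / (k·n) = 271 / (15 × 120) = 0.15056
LCL = p̄ − 3·√(p̄(1−p̄)/n) = 0.15056 − 3 × 0.03265 = 0.05262

0.0526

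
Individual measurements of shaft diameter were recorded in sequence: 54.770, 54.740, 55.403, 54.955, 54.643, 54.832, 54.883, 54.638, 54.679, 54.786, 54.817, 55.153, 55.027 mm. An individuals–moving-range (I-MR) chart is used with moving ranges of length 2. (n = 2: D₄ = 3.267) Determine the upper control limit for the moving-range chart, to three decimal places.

Moving ranges: 0.030, 0.663, 0.448, 0.312, 0.189, 0.051, 0.245, 0.041, 0.107, 0.031, 0.336, 0.126; M̄R̄ = 2.5790 / 12 = 0.2149
UCL_MR = D₄·M̄R̄ = 3.267 × 0.2149 = 0.7021

0.702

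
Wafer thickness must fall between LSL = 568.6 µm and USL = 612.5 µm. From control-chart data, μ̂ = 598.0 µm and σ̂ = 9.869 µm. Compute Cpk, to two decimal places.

0.49

Cpu = (USL − μ̂) / (3σ̂) = (612.5 − 598.0) / (3 × 9.869) = 0.4897; Cpl = (μ̂ − LSL) / (3σ̂) = (598.0 − 568.6) / (3 × 9.869) = 0.9930; Cpk = min(Cpu, Cpl) = 0.4897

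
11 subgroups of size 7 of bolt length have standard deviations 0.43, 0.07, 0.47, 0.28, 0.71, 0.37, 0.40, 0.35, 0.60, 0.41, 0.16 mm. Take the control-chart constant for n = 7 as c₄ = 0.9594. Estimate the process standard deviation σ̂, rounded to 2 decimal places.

s̄ = (0.43 + 0.07 + 0.47 + 0.28 + 0.71 + 0.37 + 0.40 + 0.35 + 0.60 + 0.41 + 0.16) / 11 = 0.3864
σ̂ = s̄ / c₄ = 0.3864 / 0.9594 = 0.4027

0.40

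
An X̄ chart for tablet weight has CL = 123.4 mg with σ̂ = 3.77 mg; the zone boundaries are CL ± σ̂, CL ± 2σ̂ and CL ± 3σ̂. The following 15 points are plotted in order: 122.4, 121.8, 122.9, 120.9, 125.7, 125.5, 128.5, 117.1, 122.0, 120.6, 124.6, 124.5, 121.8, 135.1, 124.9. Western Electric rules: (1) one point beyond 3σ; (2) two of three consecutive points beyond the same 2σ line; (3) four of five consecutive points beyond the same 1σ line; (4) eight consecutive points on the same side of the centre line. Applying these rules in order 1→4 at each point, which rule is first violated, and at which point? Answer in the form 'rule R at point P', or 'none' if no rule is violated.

Zone of each point (C = within 1σ̂, B = 1σ̂–2σ̂, A = 2σ̂–3σ̂, * = beyond 3σ̂; sign = side of CL): 1:-C, 2:-C, 3:-C, 4:-C, 5:+C, 6:+C, 7:+B, 8:-B, 9:-C, 10:-C, 11:+C, 12:+C, 13:-C, 14:+*, 15:+C
Rule 1 (one point beyond the 3σ limits) is satisfied at point 14.

rule 1 at point 14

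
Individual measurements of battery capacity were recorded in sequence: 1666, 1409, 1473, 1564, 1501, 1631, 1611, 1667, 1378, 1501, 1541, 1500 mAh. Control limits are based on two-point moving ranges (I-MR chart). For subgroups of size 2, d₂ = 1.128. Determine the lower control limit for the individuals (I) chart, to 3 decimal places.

X̄ = (1666 + 1409 + 1473 + 1564 + 1501 + 1631 + 1611 + 1667 + 1378 + 1501 + 1541 + 1500) / 12 = 1536.8333
Moving ranges: 257, 64, 91, 63, 130, 20, 56, 289, 123, 40, 41; M̄R̄ = 1174.0000 / 11 = 106.7273
LCL = X̄ − 3·M̄R̄/d₂ = 1536.8333 − 3 × 106.7273 / 1.128 = 1252.9842

1252.984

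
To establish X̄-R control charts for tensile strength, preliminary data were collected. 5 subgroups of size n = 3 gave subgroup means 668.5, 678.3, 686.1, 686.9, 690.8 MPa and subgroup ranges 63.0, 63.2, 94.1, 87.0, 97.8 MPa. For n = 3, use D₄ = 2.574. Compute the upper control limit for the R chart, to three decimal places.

208.545

R̄ = (63.0 + 63.2 + 94.1 + 87.0 + 97.8) / 5 = 405.1000 / 5 = 81.0200
UCL_R = D₄·R̄ = 2.574 × 81.0200 = 208.5455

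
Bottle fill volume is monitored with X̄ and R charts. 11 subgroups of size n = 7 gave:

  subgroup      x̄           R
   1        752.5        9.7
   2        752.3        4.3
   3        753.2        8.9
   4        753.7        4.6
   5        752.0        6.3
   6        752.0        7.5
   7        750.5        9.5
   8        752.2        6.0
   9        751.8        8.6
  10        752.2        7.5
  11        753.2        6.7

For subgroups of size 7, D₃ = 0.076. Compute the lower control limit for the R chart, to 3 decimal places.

0.550

R̄ = (9.7 + 4.3 + 8.9 + 4.6 + 6.3 + 7.5 + 9.5 + 6.0 + 8.6 + 7.5 + 6.7) / 11 = 79.6000 / 11 = 7.2364
LCL_R = D₃·R̄ = 0.076 × 7.2364 = 0.5500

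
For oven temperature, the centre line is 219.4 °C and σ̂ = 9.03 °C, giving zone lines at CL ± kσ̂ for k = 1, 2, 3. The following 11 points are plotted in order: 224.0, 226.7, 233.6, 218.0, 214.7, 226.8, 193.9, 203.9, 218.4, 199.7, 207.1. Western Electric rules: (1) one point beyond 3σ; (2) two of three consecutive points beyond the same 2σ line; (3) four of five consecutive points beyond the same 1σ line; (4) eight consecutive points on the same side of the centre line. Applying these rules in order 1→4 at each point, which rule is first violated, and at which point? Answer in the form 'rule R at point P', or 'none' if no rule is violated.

Zone of each point (C = within 1σ̂, B = 1σ̂–2σ̂, A = 2σ̂–3σ̂, * = beyond 3σ̂; sign = side of CL): 1:+C, 2:+C, 3:+B, 4:-C, 5:-C, 6:+C, 7:-A, 8:-B, 9:-C, 10:-A, 11:-B
Rule 3 (four of five consecutive points beyond the same 1σ limit) is satisfied at point 11.

rule 3 at point 11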